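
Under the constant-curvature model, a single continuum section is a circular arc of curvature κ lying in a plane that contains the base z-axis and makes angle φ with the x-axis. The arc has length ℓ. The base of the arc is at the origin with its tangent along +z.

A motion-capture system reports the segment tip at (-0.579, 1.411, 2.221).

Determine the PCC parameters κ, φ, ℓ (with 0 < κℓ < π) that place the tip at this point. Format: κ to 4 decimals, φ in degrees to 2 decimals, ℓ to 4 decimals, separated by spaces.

0.4202 112.31 2.8640

ρ = √(x²+y²) = √(-0.579² + 1.411²) = 1.52518
φ = atan2(y, x) mod 360° = atan2(1.411, -0.579) = 112.3107°
|p|² = ρ² + z² = 1.52518² + 2.221² = 7.25900
κ = 2ρ / |p|² = 2×1.52518 / 7.25900 = 0.42022
θ = 2·atan2(ρ, z) = 2·atan2(1.52518, 2.221) = 1.20350 rad
ℓ = θ/κ = 1.20350/0.42022 = 2.86399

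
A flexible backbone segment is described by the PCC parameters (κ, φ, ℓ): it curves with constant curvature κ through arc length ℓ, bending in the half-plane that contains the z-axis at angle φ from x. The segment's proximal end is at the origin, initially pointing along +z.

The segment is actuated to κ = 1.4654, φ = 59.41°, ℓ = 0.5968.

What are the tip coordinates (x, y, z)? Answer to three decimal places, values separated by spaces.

0.125 0.211 0.524

θ = κ·ℓ = 1.4654 × 0.5968 = 0.87455 rad
ρ = (1 − cos θ)/κ = (1 − 0.64134)/1.4654 = 0.24475
z = sin θ / κ = 0.76726/1.4654 = 0.52358
x = ρ cos φ = 0.24475 × cos(59.41°) = 0.12455
y = ρ sin φ = 0.24475 × sin(59.41°) = 0.21069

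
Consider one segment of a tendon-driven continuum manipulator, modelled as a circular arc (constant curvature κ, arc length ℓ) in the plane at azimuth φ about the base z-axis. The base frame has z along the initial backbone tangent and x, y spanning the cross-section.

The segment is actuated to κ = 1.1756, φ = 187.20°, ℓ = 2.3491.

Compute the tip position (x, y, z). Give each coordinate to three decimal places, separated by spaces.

-1.628 -0.206 0.316

θ = κ·ℓ = 1.1756 × 2.3491 = 2.76160 rad
ρ = (1 − cos θ)/κ = (1 − -0.92867)/1.1756 = 1.64058
z = sin θ / κ = 0.37091/1.1756 = 0.31551
x = ρ cos φ = 1.64058 × cos(187.20°) = -1.62765
y = ρ sin φ = 1.64058 × sin(187.20°) = -0.20562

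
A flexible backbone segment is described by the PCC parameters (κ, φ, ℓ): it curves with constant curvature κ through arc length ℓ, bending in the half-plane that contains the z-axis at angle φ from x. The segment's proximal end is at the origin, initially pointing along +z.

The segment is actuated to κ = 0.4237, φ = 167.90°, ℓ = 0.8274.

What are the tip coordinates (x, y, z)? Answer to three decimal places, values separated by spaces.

-0.140 0.030 0.811

θ = κ·ℓ = 0.4237 × 0.8274 = 0.35057 rad
ρ = (1 − cos θ)/κ = (1 − 0.93918)/0.4237 = 0.14355
z = sin θ / κ = 0.34343/0.4237 = 0.81056
x = ρ cos φ = 0.14355 × cos(167.90°) = -0.14036
y = ρ sin φ = 0.14355 × sin(167.90°) = 0.03009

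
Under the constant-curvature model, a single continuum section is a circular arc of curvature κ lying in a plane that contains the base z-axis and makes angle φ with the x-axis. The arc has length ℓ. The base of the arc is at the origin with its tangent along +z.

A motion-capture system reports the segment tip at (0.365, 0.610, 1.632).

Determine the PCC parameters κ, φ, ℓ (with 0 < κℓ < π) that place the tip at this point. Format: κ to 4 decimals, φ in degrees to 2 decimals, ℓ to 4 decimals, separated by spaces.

ρ = √(x²+y²) = √(0.365² + 0.610²) = 0.71086
φ = atan2(y, x) mod 360° = atan2(0.610, 0.365) = 59.1054°
|p|² = ρ² + z² = 0.71086² + 1.632² = 3.16875
κ = 2ρ / |p|² = 2×0.71086 / 3.16875 = 0.44867
θ = 2·atan2(ρ, z) = 2·atan2(0.71086, 1.632) = 0.82159 rad
ℓ = θ/κ = 0.82159/0.44867 = 1.83117

0.4487 59.11 1.8312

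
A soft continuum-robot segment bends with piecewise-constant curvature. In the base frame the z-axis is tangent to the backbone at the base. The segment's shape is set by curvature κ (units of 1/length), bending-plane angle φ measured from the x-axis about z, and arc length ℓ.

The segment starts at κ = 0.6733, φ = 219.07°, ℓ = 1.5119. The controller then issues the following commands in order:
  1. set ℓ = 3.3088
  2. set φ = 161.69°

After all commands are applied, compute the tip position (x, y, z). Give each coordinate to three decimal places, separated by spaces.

-2.271 0.752 1.176

initial: κ=0.6733, φ=219.07°, ℓ=1.5119
cmd 1: set ℓ=3.3088 → (κ,φ,ℓ)=(0.6733,219.07°,3.3088) → tip=(-1.8574,-1.5078,1.1760)
cmd 2: set φ=161.69° → (κ,φ,ℓ)=(0.6733,161.69°,3.3088) → tip=(-2.2712,0.7516,1.1760)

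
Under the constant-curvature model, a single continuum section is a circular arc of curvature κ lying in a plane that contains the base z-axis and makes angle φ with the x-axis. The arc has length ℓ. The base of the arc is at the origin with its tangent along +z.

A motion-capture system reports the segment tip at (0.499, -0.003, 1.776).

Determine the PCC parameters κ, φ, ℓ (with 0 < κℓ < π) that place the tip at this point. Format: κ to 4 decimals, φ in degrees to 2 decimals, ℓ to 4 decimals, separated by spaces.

0.2933 359.66 1.8680

ρ = √(x²+y²) = √(0.499² + -0.003²) = 0.49901
φ = atan2(y, x) mod 360° = atan2(-0.003, 0.499) = 359.6555°
|p|² = ρ² + z² = 0.49901² + 1.776² = 3.40319
κ = 2ρ / |p|² = 2×0.49901 / 3.40319 = 0.29326
θ = 2·atan2(ρ, z) = 2·atan2(0.49901, 1.776) = 0.54782 rad
ℓ = θ/κ = 0.54782/0.29326 = 1.86804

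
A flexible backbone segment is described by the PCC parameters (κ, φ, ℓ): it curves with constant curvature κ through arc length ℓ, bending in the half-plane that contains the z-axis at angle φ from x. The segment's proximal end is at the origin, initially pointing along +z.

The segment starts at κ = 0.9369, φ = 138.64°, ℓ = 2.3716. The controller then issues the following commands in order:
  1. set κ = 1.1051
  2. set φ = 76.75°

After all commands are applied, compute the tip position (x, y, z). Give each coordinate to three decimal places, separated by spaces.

initial: κ=0.9369, φ=138.64°, ℓ=2.3716
cmd 1: set κ=1.1051 → (κ,φ,ℓ)=(1.1051,138.64°,2.3716) → tip=(-1.2684,1.1166,0.4502)
cmd 2: set φ=76.75° → (κ,φ,ℓ)=(1.1051,76.75°,2.3716) → tip=(0.3873,1.6449,0.4502)

0.387 1.645 0.450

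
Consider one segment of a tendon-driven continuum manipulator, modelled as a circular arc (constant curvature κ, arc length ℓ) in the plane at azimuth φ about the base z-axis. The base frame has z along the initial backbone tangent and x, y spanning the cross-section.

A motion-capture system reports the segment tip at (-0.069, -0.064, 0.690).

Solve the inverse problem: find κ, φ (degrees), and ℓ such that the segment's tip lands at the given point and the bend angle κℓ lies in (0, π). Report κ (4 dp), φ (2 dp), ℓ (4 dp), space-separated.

0.3881 222.85 0.6985

ρ = √(x²+y²) = √(-0.069² + -0.064²) = 0.09411
φ = atan2(y, x) mod 360° = atan2(-0.064, -0.069) = 222.8470°
|p|² = ρ² + z² = 0.09411² + 0.690² = 0.48496
κ = 2ρ / |p|² = 2×0.09411 / 0.48496 = 0.38812
θ = 2·atan2(ρ, z) = 2·atan2(0.09411, 0.690) = 0.27111 rad
ℓ = θ/κ = 0.27111/0.38812 = 0.69853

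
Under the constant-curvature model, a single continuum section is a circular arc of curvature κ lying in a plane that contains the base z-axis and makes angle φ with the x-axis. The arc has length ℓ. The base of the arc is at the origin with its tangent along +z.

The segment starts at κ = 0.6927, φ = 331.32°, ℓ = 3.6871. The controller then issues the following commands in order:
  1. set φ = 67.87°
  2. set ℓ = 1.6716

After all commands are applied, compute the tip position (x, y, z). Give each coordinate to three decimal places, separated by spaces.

0.326 0.801 1.322

initial: κ=0.6927, φ=331.32°, ℓ=3.6871
cmd 1: set φ=67.87° → (κ,φ,ℓ)=(0.6927,67.87°,3.6871) → tip=(0.9965,2.4503,0.8002)
cmd 2: set ℓ=1.6716 → (κ,φ,ℓ)=(0.6927,67.87°,1.6716) → tip=(0.3256,0.8007,1.3223)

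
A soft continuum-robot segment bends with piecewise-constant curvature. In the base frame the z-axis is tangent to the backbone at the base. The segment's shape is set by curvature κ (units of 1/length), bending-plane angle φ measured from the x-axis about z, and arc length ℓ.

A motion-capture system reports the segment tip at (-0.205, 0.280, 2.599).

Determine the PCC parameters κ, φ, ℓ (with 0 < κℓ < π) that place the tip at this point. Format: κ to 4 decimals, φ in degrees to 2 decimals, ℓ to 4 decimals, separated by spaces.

0.1009 126.21 2.6298

ρ = √(x²+y²) = √(-0.205² + 0.280²) = 0.34702
φ = atan2(y, x) mod 360° = atan2(0.280, -0.205) = 126.2095°
|p|² = ρ² + z² = 0.34702² + 2.599² = 6.87523
κ = 2ρ / |p|² = 2×0.34702 / 6.87523 = 0.10095
θ = 2·atan2(ρ, z) = 2·atan2(0.34702, 2.599) = 0.26547 rad
ℓ = θ/κ = 0.26547/0.10095 = 2.62978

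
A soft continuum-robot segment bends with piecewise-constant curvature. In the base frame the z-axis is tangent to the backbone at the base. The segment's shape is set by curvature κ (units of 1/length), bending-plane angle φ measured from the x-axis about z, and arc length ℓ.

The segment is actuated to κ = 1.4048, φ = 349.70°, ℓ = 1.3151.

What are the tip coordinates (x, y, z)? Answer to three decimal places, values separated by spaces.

0.892 -0.162 0.685

θ = κ·ℓ = 1.4048 × 1.3151 = 1.84745 rad
ρ = (1 − cos θ)/κ = (1 − -0.27314)/1.4048 = 0.90628
z = sin θ / κ = 0.96197/1.4048 = 0.68478
x = ρ cos φ = 0.90628 × cos(349.70°) = 0.89167
y = ρ sin φ = 0.90628 × sin(349.70°) = -0.16204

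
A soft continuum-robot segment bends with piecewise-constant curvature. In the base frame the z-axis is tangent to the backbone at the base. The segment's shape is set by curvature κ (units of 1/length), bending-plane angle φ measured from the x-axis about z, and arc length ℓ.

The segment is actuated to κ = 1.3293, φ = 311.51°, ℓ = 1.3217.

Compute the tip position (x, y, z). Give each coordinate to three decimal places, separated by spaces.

0.591 -0.668 0.739

θ = κ·ℓ = 1.3293 × 1.3217 = 1.75694 rad
ρ = (1 − cos θ)/κ = (1 − -0.18507)/1.3293 = 0.89150
z = sin θ / κ = 0.98273/1.3293 = 0.73928
x = ρ cos φ = 0.89150 × cos(311.51°) = 0.59084
y = ρ sin φ = 0.89150 × sin(311.51°) = -0.66759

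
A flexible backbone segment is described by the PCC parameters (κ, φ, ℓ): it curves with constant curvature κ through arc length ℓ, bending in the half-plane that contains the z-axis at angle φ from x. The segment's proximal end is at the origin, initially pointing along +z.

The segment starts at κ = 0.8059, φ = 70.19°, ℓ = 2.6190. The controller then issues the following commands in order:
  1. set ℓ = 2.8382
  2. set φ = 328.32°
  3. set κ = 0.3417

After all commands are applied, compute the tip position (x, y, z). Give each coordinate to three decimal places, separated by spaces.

1.082 -0.668 2.414

initial: κ=0.8059, φ=70.19°, ℓ=2.6190
cmd 1: set ℓ=2.8382 → (κ,φ,ℓ)=(0.8059,70.19°,2.8382) → tip=(0.6967,1.9341,0.9357)
cmd 2: set φ=328.32° → (κ,φ,ℓ)=(0.8059,328.32°,2.8382) → tip=(1.7495,-1.0796,0.9357)
cmd 3: set κ=0.3417 → (κ,φ,ℓ)=(0.3417,328.32°,2.8382) → tip=(1.0822,-0.6679,2.4138)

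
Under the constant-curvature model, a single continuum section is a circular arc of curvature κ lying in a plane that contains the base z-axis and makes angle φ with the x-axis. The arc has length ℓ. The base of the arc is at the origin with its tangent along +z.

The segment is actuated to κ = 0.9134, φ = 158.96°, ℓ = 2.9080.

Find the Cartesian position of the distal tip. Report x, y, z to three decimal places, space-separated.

θ = κ·ℓ = 0.9134 × 2.9080 = 2.65617 rad
ρ = (1 − cos θ)/κ = (1 − -0.88448)/0.9134 = 2.06314
z = sin θ / κ = 0.46658/0.9134 = 0.51082
x = ρ cos φ = 2.06314 × cos(158.96°) = -1.92560
y = ρ sin φ = 2.06314 × sin(158.96°) = 0.74071

-1.926 0.741 0.511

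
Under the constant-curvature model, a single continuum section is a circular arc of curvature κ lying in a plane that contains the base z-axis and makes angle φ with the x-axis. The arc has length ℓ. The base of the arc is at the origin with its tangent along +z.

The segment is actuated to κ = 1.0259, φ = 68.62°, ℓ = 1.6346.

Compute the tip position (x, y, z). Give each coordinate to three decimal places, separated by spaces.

θ = κ·ℓ = 1.0259 × 1.6346 = 1.67694 rad
ρ = (1 − cos θ)/κ = (1 − -0.10594)/1.0259 = 1.07802
z = sin θ / κ = 0.99437/1.0259 = 0.96927
x = ρ cos φ = 1.07802 × cos(68.62°) = 0.39299
y = ρ sin φ = 1.07802 × sin(68.62°) = 1.00383

0.393 1.004 0.969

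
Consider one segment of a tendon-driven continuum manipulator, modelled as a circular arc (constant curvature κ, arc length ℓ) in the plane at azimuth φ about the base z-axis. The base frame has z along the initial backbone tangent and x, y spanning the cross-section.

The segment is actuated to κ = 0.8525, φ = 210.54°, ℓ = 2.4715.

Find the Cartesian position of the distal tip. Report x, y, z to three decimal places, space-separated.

θ = κ·ℓ = 0.8525 × 2.4715 = 2.10695 rad
ρ = (1 − cos θ)/κ = (1 − -0.51084)/0.8525 = 1.77224
z = sin θ / κ = 0.85968/0.8525 = 1.00842
x = ρ cos φ = 1.77224 × cos(210.54°) = -1.52639
y = ρ sin φ = 1.77224 × sin(210.54°) = -0.90055

-1.526 -0.901 1.008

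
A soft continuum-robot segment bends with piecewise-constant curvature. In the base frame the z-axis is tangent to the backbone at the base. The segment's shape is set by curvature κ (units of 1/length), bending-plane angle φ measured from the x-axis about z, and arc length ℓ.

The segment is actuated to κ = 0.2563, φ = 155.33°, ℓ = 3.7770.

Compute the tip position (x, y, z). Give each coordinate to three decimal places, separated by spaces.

-1.536 0.705 3.214

θ = κ·ℓ = 0.2563 × 3.7770 = 0.96805 rad
ρ = (1 − cos θ)/κ = (1 − 0.56691)/0.2563 = 1.68977
z = sin θ / κ = 0.82378/0.2563 = 3.21412
x = ρ cos φ = 1.68977 × cos(155.33°) = -1.53554
y = ρ sin φ = 1.68977 × sin(155.33°) = 0.70530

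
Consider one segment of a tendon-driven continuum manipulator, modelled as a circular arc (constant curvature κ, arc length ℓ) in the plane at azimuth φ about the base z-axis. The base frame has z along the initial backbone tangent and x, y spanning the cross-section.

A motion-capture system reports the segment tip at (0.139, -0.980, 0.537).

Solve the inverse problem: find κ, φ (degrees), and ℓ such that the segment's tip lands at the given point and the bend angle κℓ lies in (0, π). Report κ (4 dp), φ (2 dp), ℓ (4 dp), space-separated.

ρ = √(x²+y²) = √(0.139² + -0.980²) = 0.98981
φ = atan2(y, x) mod 360° = atan2(-0.980, 0.139) = 278.0728°
|p|² = ρ² + z² = 0.98981² + 0.537² = 1.26809
κ = 2ρ / |p|² = 2×0.98981 / 1.26809 = 1.56110
θ = 2·atan2(ρ, z) = 2·atan2(0.98981, 0.537) = 2.14741 rad
ℓ = θ/κ = 2.14741/1.56110 = 1.37558

1.5611 278.07 1.3756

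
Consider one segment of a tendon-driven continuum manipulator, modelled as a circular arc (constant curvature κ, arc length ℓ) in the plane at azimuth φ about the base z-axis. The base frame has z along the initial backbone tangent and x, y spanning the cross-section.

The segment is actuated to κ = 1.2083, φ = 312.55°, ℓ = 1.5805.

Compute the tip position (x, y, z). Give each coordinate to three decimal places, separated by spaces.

θ = κ·ℓ = 1.2083 × 1.5805 = 1.90972 rad
ρ = (1 − cos θ)/κ = (1 − -0.33247)/1.2083 = 1.10276
z = sin θ / κ = 0.94311/1.2083 = 0.78053
x = ρ cos φ = 1.10276 × cos(312.55°) = 0.74573
y = ρ sin φ = 1.10276 × sin(312.55°) = -0.81239

0.746 -0.812 0.781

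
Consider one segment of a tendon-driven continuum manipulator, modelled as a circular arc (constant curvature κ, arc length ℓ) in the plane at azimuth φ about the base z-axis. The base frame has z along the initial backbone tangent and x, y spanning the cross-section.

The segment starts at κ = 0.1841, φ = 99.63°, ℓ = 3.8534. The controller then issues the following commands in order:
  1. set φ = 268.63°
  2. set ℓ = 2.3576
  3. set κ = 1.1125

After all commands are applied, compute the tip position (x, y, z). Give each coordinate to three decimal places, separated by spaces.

-0.040 -1.679 0.446

initial: κ=0.1841, φ=99.63°, ℓ=3.8534
cmd 1: set φ=268.63° → (κ,φ,ℓ)=(0.1841,268.63°,3.8534) → tip=(-0.0313,-1.3101,3.5382)
cmd 2: set ℓ=2.3576 → (κ,φ,ℓ)=(0.1841,268.63°,2.3576) → tip=(-0.0120,-0.5035,2.2843)
cmd 3: set κ=1.1125 → (κ,φ,ℓ)=(1.1125,268.63°,2.3576) → tip=(-0.0402,-1.6790,0.4457)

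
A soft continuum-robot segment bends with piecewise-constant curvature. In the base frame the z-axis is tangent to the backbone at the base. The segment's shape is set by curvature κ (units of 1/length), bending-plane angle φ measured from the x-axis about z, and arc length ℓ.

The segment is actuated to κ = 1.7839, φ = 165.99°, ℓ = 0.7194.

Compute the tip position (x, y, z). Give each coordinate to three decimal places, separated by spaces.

-0.390 0.097 0.538

θ = κ·ℓ = 1.7839 × 0.7194 = 1.28334 rad
ρ = (1 − cos θ)/κ = (1 − 0.28352)/1.7839 = 0.40164
z = sin θ / κ = 0.95897/1.7839 = 0.53757
x = ρ cos φ = 0.40164 × cos(165.99°) = -0.38969
y = ρ sin φ = 0.40164 × sin(165.99°) = 0.09723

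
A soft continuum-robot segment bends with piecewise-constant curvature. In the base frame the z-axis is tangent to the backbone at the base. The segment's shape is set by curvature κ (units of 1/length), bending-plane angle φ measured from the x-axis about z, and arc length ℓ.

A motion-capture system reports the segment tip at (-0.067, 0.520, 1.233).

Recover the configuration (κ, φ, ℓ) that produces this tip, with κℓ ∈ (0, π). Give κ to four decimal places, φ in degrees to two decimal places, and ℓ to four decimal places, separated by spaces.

0.5841 97.34 1.3766

ρ = √(x²+y²) = √(-0.067² + 0.520²) = 0.52430
φ = atan2(y, x) mod 360° = atan2(0.520, -0.067) = 97.3419°
|p|² = ρ² + z² = 0.52430² + 1.233² = 1.79518
κ = 2ρ / |p|² = 2×0.52430 / 1.79518 = 0.58412
θ = 2·atan2(ρ, z) = 2·atan2(0.52430, 1.233) = 0.80412 rad
ℓ = θ/κ = 0.80412/0.58412 = 1.37663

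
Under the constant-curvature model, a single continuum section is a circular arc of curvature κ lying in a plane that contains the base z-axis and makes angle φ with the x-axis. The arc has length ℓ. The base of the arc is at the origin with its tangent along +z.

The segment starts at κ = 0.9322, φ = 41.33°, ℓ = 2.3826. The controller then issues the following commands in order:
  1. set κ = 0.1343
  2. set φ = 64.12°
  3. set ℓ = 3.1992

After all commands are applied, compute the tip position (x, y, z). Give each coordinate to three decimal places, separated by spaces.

0.295 0.609 3.102

initial: κ=0.9322, φ=41.33°, ℓ=2.3826
cmd 1: set κ=0.1343 → (κ,φ,ℓ)=(0.1343,41.33°,2.3826) → tip=(0.2838,0.2496,2.3421)
cmd 2: set φ=64.12° → (κ,φ,ℓ)=(0.1343,64.12°,2.3826) → tip=(0.1650,0.3400,2.3421)
cmd 3: set ℓ=3.1992 → (κ,φ,ℓ)=(0.1343,64.12°,3.1992) → tip=(0.2954,0.6089,3.1017)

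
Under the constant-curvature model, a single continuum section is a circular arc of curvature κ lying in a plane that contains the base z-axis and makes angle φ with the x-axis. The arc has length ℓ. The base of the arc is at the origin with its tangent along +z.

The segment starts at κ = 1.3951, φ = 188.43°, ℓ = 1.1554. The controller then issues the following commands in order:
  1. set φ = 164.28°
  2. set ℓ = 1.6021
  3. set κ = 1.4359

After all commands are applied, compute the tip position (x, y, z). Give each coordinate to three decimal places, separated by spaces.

-1.117 0.314 0.519

initial: κ=1.3951, φ=188.43°, ℓ=1.1554
cmd 1: set φ=164.28° → (κ,φ,ℓ)=(1.3951,164.28°,1.1554) → tip=(-0.7183,0.2022,0.7162)
cmd 2: set ℓ=1.6021 → (κ,φ,ℓ)=(1.3951,164.28°,1.6021) → tip=(-1.1154,0.3139,0.5644)
cmd 3: set κ=1.4359 → (κ,φ,ℓ)=(1.4359,164.28°,1.6021) → tip=(-1.1173,0.3145,0.5191)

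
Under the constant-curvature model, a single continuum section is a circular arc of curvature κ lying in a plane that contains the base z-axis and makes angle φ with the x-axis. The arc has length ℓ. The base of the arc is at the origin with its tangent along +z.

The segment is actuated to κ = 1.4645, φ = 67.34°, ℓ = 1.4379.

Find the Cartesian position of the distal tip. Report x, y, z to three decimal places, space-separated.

0.397 0.951 0.587

θ = κ·ℓ = 1.4645 × 1.4379 = 2.10580 rad
ρ = (1 − cos θ)/κ = (1 − -0.50985)/1.4645 = 1.03096
z = sin θ / κ = 0.86026/1.4645 = 0.58741
x = ρ cos φ = 1.03096 × cos(67.34°) = 0.39719
y = ρ sin φ = 1.03096 × sin(67.34°) = 0.95138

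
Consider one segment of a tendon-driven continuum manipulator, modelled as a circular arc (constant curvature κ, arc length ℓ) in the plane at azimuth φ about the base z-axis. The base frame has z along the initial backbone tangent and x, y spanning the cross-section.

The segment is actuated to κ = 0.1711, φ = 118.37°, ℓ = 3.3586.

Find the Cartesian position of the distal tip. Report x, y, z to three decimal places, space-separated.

-0.446 0.826 3.177

θ = κ·ℓ = 0.1711 × 3.3586 = 0.57466 rad
ρ = (1 − cos θ)/κ = (1 − 0.83938)/0.1711 = 0.93875
z = sin θ / κ = 0.54355/0.1711 = 3.17678
x = ρ cos φ = 0.93875 × cos(118.37°) = -0.44606
y = ρ sin φ = 0.93875 × sin(118.37°) = 0.82601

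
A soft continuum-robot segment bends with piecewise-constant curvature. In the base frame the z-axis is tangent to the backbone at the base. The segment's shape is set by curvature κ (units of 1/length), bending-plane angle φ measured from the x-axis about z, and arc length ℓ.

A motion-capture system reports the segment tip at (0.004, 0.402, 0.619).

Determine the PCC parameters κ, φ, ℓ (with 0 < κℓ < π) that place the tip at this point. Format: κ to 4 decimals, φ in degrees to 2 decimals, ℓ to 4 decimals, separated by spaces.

ρ = √(x²+y²) = √(0.004² + 0.402²) = 0.40202
φ = atan2(y, x) mod 360° = atan2(0.402, 0.004) = 89.4299°
|p|² = ρ² + z² = 0.40202² + 0.619² = 0.54478
κ = 2ρ / |p|² = 2×0.40202 / 0.54478 = 1.47590
θ = 2·atan2(ρ, z) = 2·atan2(0.40202, 0.619) = 1.15200 rad
ℓ = θ/κ = 1.15200/1.47590 = 0.78054

1.4759 89.43 0.7805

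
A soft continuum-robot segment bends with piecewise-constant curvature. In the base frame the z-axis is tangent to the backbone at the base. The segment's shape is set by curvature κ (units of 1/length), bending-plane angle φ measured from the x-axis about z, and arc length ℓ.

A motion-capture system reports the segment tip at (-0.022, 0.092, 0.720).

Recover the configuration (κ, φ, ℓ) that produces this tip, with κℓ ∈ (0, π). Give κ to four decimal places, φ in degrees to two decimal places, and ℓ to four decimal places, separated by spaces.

0.3588 103.45 0.7283

ρ = √(x²+y²) = √(-0.022² + 0.092²) = 0.09459
φ = atan2(y, x) mod 360° = atan2(0.092, -0.022) = 103.4486°
|p|² = ρ² + z² = 0.09459² + 0.720² = 0.52735
κ = 2ρ / |p|² = 2×0.09459 / 0.52735 = 0.35875
θ = 2·atan2(ρ, z) = 2·atan2(0.09459, 0.720) = 0.26126 rad
ℓ = θ/κ = 0.26126/0.35875 = 0.72826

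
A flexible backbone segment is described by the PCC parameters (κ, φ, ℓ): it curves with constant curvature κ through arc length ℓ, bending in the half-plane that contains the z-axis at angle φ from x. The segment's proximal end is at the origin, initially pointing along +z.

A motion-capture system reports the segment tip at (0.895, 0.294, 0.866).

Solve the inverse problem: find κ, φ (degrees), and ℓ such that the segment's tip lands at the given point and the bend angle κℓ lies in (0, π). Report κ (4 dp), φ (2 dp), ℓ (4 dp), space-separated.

1.1507 18.18 1.4382

ρ = √(x²+y²) = √(0.895² + 0.294²) = 0.94205
φ = atan2(y, x) mod 360° = atan2(0.294, 0.895) = 18.1849°
|p|² = ρ² + z² = 0.94205² + 0.866² = 1.63742
κ = 2ρ / |p|² = 2×0.94205 / 1.63742 = 1.15066
θ = 2·atan2(ρ, z) = 2·atan2(0.94205, 0.866) = 1.65487 rad
ℓ = θ/κ = 1.65487/1.15066 = 1.43820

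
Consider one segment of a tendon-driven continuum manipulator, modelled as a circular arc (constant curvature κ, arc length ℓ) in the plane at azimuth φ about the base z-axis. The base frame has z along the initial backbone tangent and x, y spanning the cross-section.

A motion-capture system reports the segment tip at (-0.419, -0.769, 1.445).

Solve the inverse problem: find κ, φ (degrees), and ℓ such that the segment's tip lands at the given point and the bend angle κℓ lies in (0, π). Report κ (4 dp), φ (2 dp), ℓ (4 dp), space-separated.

0.6135 241.42 1.7762

ρ = √(x²+y²) = √(-0.419² + -0.769²) = 0.87574
φ = atan2(y, x) mod 360° = atan2(-0.769, -0.419) = 241.4156°
|p|² = ρ² + z² = 0.87574² + 1.445² = 2.85495
κ = 2ρ / |p|² = 2×0.87574 / 2.85495 = 0.61349
θ = 2·atan2(ρ, z) = 2·atan2(0.87574, 1.445) = 1.08971 rad
ℓ = θ/κ = 1.08971/0.61349 = 1.77625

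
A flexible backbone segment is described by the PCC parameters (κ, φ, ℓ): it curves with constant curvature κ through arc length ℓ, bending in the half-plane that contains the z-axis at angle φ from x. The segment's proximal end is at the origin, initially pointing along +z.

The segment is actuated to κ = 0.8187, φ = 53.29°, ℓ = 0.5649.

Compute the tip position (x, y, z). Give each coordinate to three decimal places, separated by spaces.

θ = κ·ℓ = 0.8187 × 0.5649 = 0.46248 rad
ρ = (1 − cos θ)/κ = (1 − 0.89495)/0.8187 = 0.12832
z = sin θ / κ = 0.44617/0.8187 = 0.54498
x = ρ cos φ = 0.12832 × cos(53.29°) = 0.07670
y = ρ sin φ = 0.12832 × sin(53.29°) = 0.10287

0.077 0.103 0.545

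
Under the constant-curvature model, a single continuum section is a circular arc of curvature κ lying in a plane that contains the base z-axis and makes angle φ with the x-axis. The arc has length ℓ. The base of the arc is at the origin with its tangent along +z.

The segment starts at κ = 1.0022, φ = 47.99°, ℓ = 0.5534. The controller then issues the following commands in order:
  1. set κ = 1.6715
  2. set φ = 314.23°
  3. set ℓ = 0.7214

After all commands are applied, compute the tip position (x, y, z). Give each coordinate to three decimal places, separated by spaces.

initial: κ=1.0022, φ=47.99°, ℓ=0.5534
cmd 1: set κ=1.6715 → (κ,φ,ℓ)=(1.6715,47.99°,0.5534) → tip=(0.1594,0.1770,0.4778)
cmd 2: set φ=314.23° → (κ,φ,ℓ)=(1.6715,314.23°,0.5534) → tip=(0.1662,-0.1707,0.4778)
cmd 3: set ℓ=0.7214 → (κ,φ,ℓ)=(1.6715,314.23°,0.7214) → tip=(0.2684,-0.2757,0.5589)

0.268 -0.276 0.559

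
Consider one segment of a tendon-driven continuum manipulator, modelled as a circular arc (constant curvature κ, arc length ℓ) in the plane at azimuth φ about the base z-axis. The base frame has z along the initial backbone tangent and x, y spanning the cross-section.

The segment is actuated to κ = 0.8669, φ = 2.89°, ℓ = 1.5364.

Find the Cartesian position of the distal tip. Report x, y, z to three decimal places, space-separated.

0.879 0.044 1.121

θ = κ·ℓ = 0.8669 × 1.5364 = 1.33191 rad
ρ = (1 − cos θ)/κ = (1 − 0.23663)/0.8669 = 0.88058
z = sin θ / κ = 0.97160/0.8669 = 1.12078
x = ρ cos φ = 0.88058 × cos(2.89°) = 0.87946
y = ρ sin φ = 0.88058 × sin(2.89°) = 0.04440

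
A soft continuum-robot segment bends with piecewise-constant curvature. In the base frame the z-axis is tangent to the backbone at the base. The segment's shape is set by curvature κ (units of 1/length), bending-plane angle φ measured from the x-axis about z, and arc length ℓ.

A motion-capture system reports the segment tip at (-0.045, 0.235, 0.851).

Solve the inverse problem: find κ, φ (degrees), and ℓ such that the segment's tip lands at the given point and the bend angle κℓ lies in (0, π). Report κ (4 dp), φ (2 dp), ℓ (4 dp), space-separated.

0.6124 100.84 0.8952

ρ = √(x²+y²) = √(-0.045² + 0.235²) = 0.23927
φ = atan2(y, x) mod 360° = atan2(0.235, -0.045) = 100.8403°
|p|² = ρ² + z² = 0.23927² + 0.851² = 0.78145
κ = 2ρ / |p|² = 2×0.23927 / 0.78145 = 0.61237
θ = 2·atan2(ρ, z) = 2·atan2(0.23927, 0.851) = 0.54817 rad
ℓ = θ/κ = 0.54817/0.61237 = 0.89516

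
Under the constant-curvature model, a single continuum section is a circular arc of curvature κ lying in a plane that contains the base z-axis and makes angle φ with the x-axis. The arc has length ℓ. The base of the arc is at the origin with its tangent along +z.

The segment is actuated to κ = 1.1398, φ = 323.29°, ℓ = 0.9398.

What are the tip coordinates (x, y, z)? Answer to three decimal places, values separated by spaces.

θ = κ·ℓ = 1.1398 × 0.9398 = 1.07118 rad
ρ = (1 − cos θ)/κ = (1 − 0.47909)/1.1398 = 0.45702
z = sin θ / κ = 0.87777/1.1398 = 0.77011
x = ρ cos φ = 0.45702 × cos(323.29°) = 0.36638
y = ρ sin φ = 0.45702 × sin(323.29°) = -0.27319

0.366 -0.273 0.770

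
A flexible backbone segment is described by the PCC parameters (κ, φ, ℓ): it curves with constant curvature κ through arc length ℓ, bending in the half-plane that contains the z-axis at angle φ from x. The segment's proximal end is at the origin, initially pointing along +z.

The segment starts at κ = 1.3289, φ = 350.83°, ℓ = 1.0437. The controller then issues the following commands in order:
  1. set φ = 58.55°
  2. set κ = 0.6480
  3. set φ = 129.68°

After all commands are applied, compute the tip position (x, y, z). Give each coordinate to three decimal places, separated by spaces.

-0.217 0.261 0.966

initial: κ=1.3289, φ=350.83°, ℓ=1.0437
cmd 1: set φ=58.55° → (κ,φ,ℓ)=(1.3289,58.55°,1.0437) → tip=(0.3209,0.5246,0.7398)
cmd 2: set κ=0.6480 → (κ,φ,ℓ)=(0.6480,58.55°,1.0437) → tip=(0.1772,0.2898,0.9659)
cmd 3: set φ=129.68° → (κ,φ,ℓ)=(0.6480,129.68°,1.0437) → tip=(-0.2169,0.2614,0.9659)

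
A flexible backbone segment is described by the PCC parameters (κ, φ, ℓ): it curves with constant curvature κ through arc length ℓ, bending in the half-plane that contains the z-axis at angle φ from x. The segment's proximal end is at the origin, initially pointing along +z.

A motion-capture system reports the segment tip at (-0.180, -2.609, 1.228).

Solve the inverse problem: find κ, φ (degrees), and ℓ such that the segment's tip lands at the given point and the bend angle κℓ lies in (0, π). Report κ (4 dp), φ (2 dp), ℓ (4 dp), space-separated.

0.6266 266.05 3.6125

ρ = √(x²+y²) = √(-0.180² + -2.609²) = 2.61520
φ = atan2(y, x) mod 360° = atan2(-2.609, -0.180) = 266.0533°
|p|² = ρ² + z² = 2.61520² + 1.228² = 8.34727
κ = 2ρ / |p|² = 2×2.61520 / 8.34727 = 0.62660
θ = 2·atan2(ρ, z) = 2·atan2(2.61520, 1.228) = 2.26359 rad
ℓ = θ/κ = 2.26359/0.62660 = 3.61249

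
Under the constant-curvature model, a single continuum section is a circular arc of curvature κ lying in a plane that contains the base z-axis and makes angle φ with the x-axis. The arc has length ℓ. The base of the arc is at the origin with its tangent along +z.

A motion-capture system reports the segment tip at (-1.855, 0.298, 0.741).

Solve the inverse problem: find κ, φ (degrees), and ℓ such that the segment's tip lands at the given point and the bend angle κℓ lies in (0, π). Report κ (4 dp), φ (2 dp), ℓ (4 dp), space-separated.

ρ = √(x²+y²) = √(-1.855² + 0.298²) = 1.87878
φ = atan2(y, x) mod 360° = atan2(0.298, -1.855) = 170.8736°
|p|² = ρ² + z² = 1.87878² + 0.741² = 4.07891
κ = 2ρ / |p|² = 2×1.87878 / 4.07891 = 0.92122
θ = 2·atan2(ρ, z) = 2·atan2(1.87878, 0.741) = 2.39025 rad
ℓ = θ/κ = 2.39025/0.92122 = 2.59466

0.9212 170.87 2.5947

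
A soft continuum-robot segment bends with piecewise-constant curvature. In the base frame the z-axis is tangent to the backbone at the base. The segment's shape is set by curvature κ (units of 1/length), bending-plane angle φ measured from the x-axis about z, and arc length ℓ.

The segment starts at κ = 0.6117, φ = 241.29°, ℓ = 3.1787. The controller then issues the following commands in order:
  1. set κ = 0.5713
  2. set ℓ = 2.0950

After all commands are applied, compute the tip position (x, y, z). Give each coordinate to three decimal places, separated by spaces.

-0.534 -0.974 1.629

initial: κ=0.6117, φ=241.29°, ℓ=3.1787
cmd 1: set κ=0.5713 → (κ,φ,ℓ)=(0.5713,241.29°,3.1787) → tip=(-1.0450,-1.9079,1.6980)
cmd 2: set ℓ=2.0950 → (κ,φ,ℓ)=(0.5713,241.29°,2.0950) → tip=(-0.5337,-0.9744,1.6294)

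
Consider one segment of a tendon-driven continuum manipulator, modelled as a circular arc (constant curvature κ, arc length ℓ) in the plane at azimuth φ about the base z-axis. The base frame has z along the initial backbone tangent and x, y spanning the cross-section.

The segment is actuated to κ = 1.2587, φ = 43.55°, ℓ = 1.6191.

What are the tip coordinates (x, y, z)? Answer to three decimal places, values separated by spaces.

0.835 0.794 0.709

θ = κ·ℓ = 1.2587 × 1.6191 = 2.03796 rad
ρ = (1 − cos θ)/κ = (1 − -0.45036)/1.2587 = 1.15227
z = sin θ / κ = 0.89285/1.2587 = 0.70934
x = ρ cos φ = 1.15227 × cos(43.55°) = 0.83513
y = ρ sin φ = 1.15227 × sin(43.55°) = 0.79390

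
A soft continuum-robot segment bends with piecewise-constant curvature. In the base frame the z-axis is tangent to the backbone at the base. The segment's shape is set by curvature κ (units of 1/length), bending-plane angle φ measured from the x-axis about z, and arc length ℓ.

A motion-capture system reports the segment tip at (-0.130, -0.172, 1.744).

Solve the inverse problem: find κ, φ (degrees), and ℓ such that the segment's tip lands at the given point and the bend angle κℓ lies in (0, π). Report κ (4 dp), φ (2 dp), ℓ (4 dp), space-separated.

ρ = √(x²+y²) = √(-0.130² + -0.172²) = 0.21560
φ = atan2(y, x) mod 360° = atan2(-0.172, -0.130) = 232.9175°
|p|² = ρ² + z² = 0.21560² + 1.744² = 3.08802
κ = 2ρ / |p|² = 2×0.21560 / 3.08802 = 0.13964
θ = 2·atan2(ρ, z) = 2·atan2(0.21560, 1.744) = 0.24600 rad
ℓ = θ/κ = 0.24600/0.13964 = 1.76172

0.1396 232.92 1.7617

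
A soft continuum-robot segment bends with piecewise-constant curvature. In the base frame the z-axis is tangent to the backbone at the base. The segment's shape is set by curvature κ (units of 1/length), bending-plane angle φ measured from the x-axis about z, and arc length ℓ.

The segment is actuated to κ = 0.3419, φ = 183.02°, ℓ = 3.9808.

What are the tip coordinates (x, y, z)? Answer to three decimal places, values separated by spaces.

θ = κ·ℓ = 0.3419 × 3.9808 = 1.36104 rad
ρ = (1 − cos θ)/κ = (1 − 0.20823)/0.3419 = 2.31581
z = sin θ / κ = 0.97808/0.3419 = 2.86072
x = ρ cos φ = 2.31581 × cos(183.02°) = -2.31259
y = ρ sin φ = 2.31581 × sin(183.02°) = -0.12201

-2.313 -0.122 2.861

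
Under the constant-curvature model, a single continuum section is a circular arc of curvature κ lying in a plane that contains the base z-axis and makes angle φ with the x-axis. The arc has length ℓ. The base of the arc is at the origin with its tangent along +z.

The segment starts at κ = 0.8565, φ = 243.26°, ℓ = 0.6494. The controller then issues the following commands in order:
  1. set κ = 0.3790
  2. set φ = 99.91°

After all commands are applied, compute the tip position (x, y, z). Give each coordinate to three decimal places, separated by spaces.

-0.014 0.078 0.643

initial: κ=0.8565, φ=243.26°, ℓ=0.6494
cmd 1: set κ=0.3790 → (κ,φ,ℓ)=(0.3790,243.26°,0.6494) → tip=(-0.0358,-0.0710,0.6429)
cmd 2: set φ=99.91° → (κ,φ,ℓ)=(0.3790,99.91°,0.6494) → tip=(-0.0137,0.0783,0.6429)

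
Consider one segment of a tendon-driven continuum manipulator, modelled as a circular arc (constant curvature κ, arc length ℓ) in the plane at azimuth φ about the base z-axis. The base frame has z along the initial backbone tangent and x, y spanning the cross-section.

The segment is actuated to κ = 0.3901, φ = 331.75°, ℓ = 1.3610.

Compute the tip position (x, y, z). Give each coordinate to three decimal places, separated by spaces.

0.311 -0.167 1.298

θ = κ·ℓ = 0.3901 × 1.3610 = 0.53093 rad
ρ = (1 − cos θ)/κ = (1 − 0.86234)/0.3901 = 0.35289
z = sin θ / κ = 0.50633/0.3901 = 1.29795
x = ρ cos φ = 0.35289 × cos(331.75°) = 0.31086
y = ρ sin φ = 0.35289 × sin(331.75°) = -0.16703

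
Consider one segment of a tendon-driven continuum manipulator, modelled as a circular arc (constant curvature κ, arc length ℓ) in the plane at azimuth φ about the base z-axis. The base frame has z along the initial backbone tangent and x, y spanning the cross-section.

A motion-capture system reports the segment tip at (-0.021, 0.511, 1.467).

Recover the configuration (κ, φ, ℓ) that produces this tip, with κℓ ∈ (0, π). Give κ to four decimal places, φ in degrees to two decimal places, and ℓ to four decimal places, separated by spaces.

ρ = √(x²+y²) = √(-0.021² + 0.511²) = 0.51143
φ = atan2(y, x) mod 360° = atan2(0.511, -0.021) = 92.3533°
|p|² = ρ² + z² = 0.51143² + 1.467² = 2.41365
κ = 2ρ / |p|² = 2×0.51143 / 2.41365 = 0.42378
θ = 2·atan2(ρ, z) = 2·atan2(0.51143, 1.467) = 0.67090 rad
ℓ = θ/κ = 0.67090/0.42378 = 1.58312

0.4238 92.35 1.5831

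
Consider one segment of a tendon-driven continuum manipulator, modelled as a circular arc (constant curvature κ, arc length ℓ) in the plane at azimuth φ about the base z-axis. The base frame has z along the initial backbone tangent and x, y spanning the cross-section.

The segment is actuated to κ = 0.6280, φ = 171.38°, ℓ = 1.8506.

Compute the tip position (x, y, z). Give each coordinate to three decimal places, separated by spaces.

-0.949 0.144 1.461

θ = κ·ℓ = 0.6280 × 1.8506 = 1.16218 rad
ρ = (1 − cos θ)/κ = (1 − 0.39734)/0.6280 = 0.95965
z = sin θ / κ = 0.91767/0.6280 = 1.46126
x = ρ cos φ = 0.95965 × cos(171.38°) = -0.94881
y = ρ sin φ = 0.95965 × sin(171.38°) = 0.14383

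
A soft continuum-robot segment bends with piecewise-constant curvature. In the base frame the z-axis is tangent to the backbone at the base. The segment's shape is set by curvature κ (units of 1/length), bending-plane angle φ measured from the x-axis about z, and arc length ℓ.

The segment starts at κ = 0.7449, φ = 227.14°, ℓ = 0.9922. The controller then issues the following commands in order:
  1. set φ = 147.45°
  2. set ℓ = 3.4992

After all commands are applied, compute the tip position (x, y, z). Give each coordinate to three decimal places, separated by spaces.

initial: κ=0.7449, φ=227.14°, ℓ=0.9922
cmd 1: set φ=147.45° → (κ,φ,ℓ)=(0.7449,147.45°,0.9922) → tip=(-0.2953,0.1885,0.9043)
cmd 2: set ℓ=3.4992 → (κ,φ,ℓ)=(0.7449,147.45°,3.4992) → tip=(-2.1050,1.3436,0.6845)

-2.105 1.344 0.684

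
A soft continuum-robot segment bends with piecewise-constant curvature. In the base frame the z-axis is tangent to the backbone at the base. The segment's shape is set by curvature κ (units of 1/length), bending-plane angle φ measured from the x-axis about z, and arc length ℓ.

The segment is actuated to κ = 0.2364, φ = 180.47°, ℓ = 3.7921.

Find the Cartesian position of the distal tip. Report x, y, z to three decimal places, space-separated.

θ = κ·ℓ = 0.2364 × 3.7921 = 0.89645 rad
ρ = (1 − cos θ)/κ = (1 − 0.62438)/0.2364 = 1.58890
z = sin θ / κ = 0.78112/0.2364 = 3.30422
x = ρ cos φ = 1.58890 × cos(180.47°) = -1.58884
y = ρ sin φ = 1.58890 × sin(180.47°) = -0.01303

-1.589 -0.013 3.304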